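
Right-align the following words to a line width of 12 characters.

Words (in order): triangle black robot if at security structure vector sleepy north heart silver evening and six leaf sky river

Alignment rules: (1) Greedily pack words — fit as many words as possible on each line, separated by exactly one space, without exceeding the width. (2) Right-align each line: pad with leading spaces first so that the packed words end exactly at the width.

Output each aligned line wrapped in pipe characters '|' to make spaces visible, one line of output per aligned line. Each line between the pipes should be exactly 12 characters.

Line 1: ['triangle'] (min_width=8, slack=4)
Line 2: ['black', 'robot'] (min_width=11, slack=1)
Line 3: ['if', 'at'] (min_width=5, slack=7)
Line 4: ['security'] (min_width=8, slack=4)
Line 5: ['structure'] (min_width=9, slack=3)
Line 6: ['vector'] (min_width=6, slack=6)
Line 7: ['sleepy', 'north'] (min_width=12, slack=0)
Line 8: ['heart', 'silver'] (min_width=12, slack=0)
Line 9: ['evening', 'and'] (min_width=11, slack=1)
Line 10: ['six', 'leaf', 'sky'] (min_width=12, slack=0)
Line 11: ['river'] (min_width=5, slack=7)

Answer: |    triangle|
| black robot|
|       if at|
|    security|
|   structure|
|      vector|
|sleepy north|
|heart silver|
| evening and|
|six leaf sky|
|       river|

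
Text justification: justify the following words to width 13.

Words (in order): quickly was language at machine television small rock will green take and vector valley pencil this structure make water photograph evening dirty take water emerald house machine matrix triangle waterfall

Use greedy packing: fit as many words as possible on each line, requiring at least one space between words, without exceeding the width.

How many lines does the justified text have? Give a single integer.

Line 1: ['quickly', 'was'] (min_width=11, slack=2)
Line 2: ['language', 'at'] (min_width=11, slack=2)
Line 3: ['machine'] (min_width=7, slack=6)
Line 4: ['television'] (min_width=10, slack=3)
Line 5: ['small', 'rock'] (min_width=10, slack=3)
Line 6: ['will', 'green'] (min_width=10, slack=3)
Line 7: ['take', 'and'] (min_width=8, slack=5)
Line 8: ['vector', 'valley'] (min_width=13, slack=0)
Line 9: ['pencil', 'this'] (min_width=11, slack=2)
Line 10: ['structure'] (min_width=9, slack=4)
Line 11: ['make', 'water'] (min_width=10, slack=3)
Line 12: ['photograph'] (min_width=10, slack=3)
Line 13: ['evening', 'dirty'] (min_width=13, slack=0)
Line 14: ['take', 'water'] (min_width=10, slack=3)
Line 15: ['emerald', 'house'] (min_width=13, slack=0)
Line 16: ['machine'] (min_width=7, slack=6)
Line 17: ['matrix'] (min_width=6, slack=7)
Line 18: ['triangle'] (min_width=8, slack=5)
Line 19: ['waterfall'] (min_width=9, slack=4)
Total lines: 19

Answer: 19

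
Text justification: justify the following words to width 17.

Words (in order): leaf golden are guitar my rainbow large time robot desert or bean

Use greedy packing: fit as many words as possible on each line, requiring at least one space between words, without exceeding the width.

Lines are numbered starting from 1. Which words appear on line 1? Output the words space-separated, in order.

Line 1: ['leaf', 'golden', 'are'] (min_width=15, slack=2)
Line 2: ['guitar', 'my', 'rainbow'] (min_width=17, slack=0)
Line 3: ['large', 'time', 'robot'] (min_width=16, slack=1)
Line 4: ['desert', 'or', 'bean'] (min_width=14, slack=3)

Answer: leaf golden are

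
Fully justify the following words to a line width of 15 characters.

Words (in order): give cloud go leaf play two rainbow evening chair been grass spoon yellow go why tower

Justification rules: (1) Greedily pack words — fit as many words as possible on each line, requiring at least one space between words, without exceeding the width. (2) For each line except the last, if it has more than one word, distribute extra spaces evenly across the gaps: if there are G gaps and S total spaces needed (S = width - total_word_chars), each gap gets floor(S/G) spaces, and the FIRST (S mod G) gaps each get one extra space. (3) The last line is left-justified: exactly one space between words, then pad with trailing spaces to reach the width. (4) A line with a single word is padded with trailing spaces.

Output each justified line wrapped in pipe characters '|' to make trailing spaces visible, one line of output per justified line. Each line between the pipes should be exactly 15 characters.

Answer: |give  cloud  go|
|leaf  play  two|
|rainbow evening|
|chair      been|
|grass     spoon|
|yellow  go  why|
|tower          |

Derivation:
Line 1: ['give', 'cloud', 'go'] (min_width=13, slack=2)
Line 2: ['leaf', 'play', 'two'] (min_width=13, slack=2)
Line 3: ['rainbow', 'evening'] (min_width=15, slack=0)
Line 4: ['chair', 'been'] (min_width=10, slack=5)
Line 5: ['grass', 'spoon'] (min_width=11, slack=4)
Line 6: ['yellow', 'go', 'why'] (min_width=13, slack=2)
Line 7: ['tower'] (min_width=5, slack=10)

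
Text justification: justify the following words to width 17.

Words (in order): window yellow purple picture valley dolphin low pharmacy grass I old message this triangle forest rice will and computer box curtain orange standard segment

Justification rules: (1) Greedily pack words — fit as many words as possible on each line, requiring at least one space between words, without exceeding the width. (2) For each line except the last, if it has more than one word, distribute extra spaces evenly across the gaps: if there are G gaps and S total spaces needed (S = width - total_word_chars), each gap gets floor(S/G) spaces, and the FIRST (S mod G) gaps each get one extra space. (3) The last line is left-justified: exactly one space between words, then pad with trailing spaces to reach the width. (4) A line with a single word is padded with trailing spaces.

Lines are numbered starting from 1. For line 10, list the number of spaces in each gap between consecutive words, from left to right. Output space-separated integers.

Answer: 4

Derivation:
Line 1: ['window', 'yellow'] (min_width=13, slack=4)
Line 2: ['purple', 'picture'] (min_width=14, slack=3)
Line 3: ['valley', 'dolphin'] (min_width=14, slack=3)
Line 4: ['low', 'pharmacy'] (min_width=12, slack=5)
Line 5: ['grass', 'I', 'old'] (min_width=11, slack=6)
Line 6: ['message', 'this'] (min_width=12, slack=5)
Line 7: ['triangle', 'forest'] (min_width=15, slack=2)
Line 8: ['rice', 'will', 'and'] (min_width=13, slack=4)
Line 9: ['computer', 'box'] (min_width=12, slack=5)
Line 10: ['curtain', 'orange'] (min_width=14, slack=3)
Line 11: ['standard', 'segment'] (min_width=16, slack=1)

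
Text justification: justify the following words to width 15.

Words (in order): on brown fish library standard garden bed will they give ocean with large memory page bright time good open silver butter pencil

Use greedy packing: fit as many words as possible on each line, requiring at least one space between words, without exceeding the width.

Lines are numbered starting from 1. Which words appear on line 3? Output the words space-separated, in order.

Answer: standard garden

Derivation:
Line 1: ['on', 'brown', 'fish'] (min_width=13, slack=2)
Line 2: ['library'] (min_width=7, slack=8)
Line 3: ['standard', 'garden'] (min_width=15, slack=0)
Line 4: ['bed', 'will', 'they'] (min_width=13, slack=2)
Line 5: ['give', 'ocean', 'with'] (min_width=15, slack=0)
Line 6: ['large', 'memory'] (min_width=12, slack=3)
Line 7: ['page', 'bright'] (min_width=11, slack=4)
Line 8: ['time', 'good', 'open'] (min_width=14, slack=1)
Line 9: ['silver', 'butter'] (min_width=13, slack=2)
Line 10: ['pencil'] (min_width=6, slack=9)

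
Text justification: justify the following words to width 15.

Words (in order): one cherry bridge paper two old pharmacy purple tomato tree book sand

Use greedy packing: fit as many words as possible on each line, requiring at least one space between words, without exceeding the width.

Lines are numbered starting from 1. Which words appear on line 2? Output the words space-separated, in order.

Line 1: ['one', 'cherry'] (min_width=10, slack=5)
Line 2: ['bridge', 'paper'] (min_width=12, slack=3)
Line 3: ['two', 'old'] (min_width=7, slack=8)
Line 4: ['pharmacy', 'purple'] (min_width=15, slack=0)
Line 5: ['tomato', 'tree'] (min_width=11, slack=4)
Line 6: ['book', 'sand'] (min_width=9, slack=6)

Answer: bridge paper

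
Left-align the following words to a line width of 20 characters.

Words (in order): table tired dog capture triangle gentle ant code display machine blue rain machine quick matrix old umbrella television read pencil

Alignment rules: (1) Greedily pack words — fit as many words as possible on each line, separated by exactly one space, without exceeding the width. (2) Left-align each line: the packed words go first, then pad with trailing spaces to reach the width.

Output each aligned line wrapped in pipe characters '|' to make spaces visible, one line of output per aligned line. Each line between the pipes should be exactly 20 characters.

Line 1: ['table', 'tired', 'dog'] (min_width=15, slack=5)
Line 2: ['capture', 'triangle'] (min_width=16, slack=4)
Line 3: ['gentle', 'ant', 'code'] (min_width=15, slack=5)
Line 4: ['display', 'machine', 'blue'] (min_width=20, slack=0)
Line 5: ['rain', 'machine', 'quick'] (min_width=18, slack=2)
Line 6: ['matrix', 'old', 'umbrella'] (min_width=19, slack=1)
Line 7: ['television', 'read'] (min_width=15, slack=5)
Line 8: ['pencil'] (min_width=6, slack=14)

Answer: |table tired dog     |
|capture triangle    |
|gentle ant code     |
|display machine blue|
|rain machine quick  |
|matrix old umbrella |
|television read     |
|pencil              |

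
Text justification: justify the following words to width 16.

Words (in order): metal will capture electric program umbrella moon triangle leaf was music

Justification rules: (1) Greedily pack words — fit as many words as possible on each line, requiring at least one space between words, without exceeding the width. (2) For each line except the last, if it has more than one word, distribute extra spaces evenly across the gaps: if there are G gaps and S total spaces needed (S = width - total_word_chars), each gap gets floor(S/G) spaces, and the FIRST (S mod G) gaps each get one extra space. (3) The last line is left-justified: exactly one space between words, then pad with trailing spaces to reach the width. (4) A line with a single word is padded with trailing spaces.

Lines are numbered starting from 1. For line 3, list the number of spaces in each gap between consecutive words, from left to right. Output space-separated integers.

Answer: 1

Derivation:
Line 1: ['metal', 'will'] (min_width=10, slack=6)
Line 2: ['capture', 'electric'] (min_width=16, slack=0)
Line 3: ['program', 'umbrella'] (min_width=16, slack=0)
Line 4: ['moon', 'triangle'] (min_width=13, slack=3)
Line 5: ['leaf', 'was', 'music'] (min_width=14, slack=2)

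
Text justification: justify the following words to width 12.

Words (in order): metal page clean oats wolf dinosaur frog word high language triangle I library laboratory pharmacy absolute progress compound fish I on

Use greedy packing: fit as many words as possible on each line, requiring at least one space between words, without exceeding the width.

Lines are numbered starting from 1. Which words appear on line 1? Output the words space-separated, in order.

Answer: metal page

Derivation:
Line 1: ['metal', 'page'] (min_width=10, slack=2)
Line 2: ['clean', 'oats'] (min_width=10, slack=2)
Line 3: ['wolf'] (min_width=4, slack=8)
Line 4: ['dinosaur'] (min_width=8, slack=4)
Line 5: ['frog', 'word'] (min_width=9, slack=3)
Line 6: ['high'] (min_width=4, slack=8)
Line 7: ['language'] (min_width=8, slack=4)
Line 8: ['triangle', 'I'] (min_width=10, slack=2)
Line 9: ['library'] (min_width=7, slack=5)
Line 10: ['laboratory'] (min_width=10, slack=2)
Line 11: ['pharmacy'] (min_width=8, slack=4)
Line 12: ['absolute'] (min_width=8, slack=4)
Line 13: ['progress'] (min_width=8, slack=4)
Line 14: ['compound'] (min_width=8, slack=4)
Line 15: ['fish', 'I', 'on'] (min_width=9, slack=3)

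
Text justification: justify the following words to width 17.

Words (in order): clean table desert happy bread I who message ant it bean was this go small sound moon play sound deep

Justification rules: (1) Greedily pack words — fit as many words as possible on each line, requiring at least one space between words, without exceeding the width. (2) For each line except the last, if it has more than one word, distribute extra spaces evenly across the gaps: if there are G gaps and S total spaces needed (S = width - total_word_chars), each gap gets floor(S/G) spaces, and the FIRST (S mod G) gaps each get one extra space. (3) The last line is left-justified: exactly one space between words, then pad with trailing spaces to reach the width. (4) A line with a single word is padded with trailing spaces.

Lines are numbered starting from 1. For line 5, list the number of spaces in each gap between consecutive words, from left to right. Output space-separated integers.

Line 1: ['clean', 'table'] (min_width=11, slack=6)
Line 2: ['desert', 'happy'] (min_width=12, slack=5)
Line 3: ['bread', 'I', 'who'] (min_width=11, slack=6)
Line 4: ['message', 'ant', 'it'] (min_width=14, slack=3)
Line 5: ['bean', 'was', 'this', 'go'] (min_width=16, slack=1)
Line 6: ['small', 'sound', 'moon'] (min_width=16, slack=1)
Line 7: ['play', 'sound', 'deep'] (min_width=15, slack=2)

Answer: 2 1 1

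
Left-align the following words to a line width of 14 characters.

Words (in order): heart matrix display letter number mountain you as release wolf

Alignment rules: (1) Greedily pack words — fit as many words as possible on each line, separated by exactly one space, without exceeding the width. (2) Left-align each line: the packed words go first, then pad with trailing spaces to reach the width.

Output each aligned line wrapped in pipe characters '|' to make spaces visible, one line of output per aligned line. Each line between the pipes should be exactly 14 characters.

Answer: |heart matrix  |
|display letter|
|number        |
|mountain you  |
|as release    |
|wolf          |

Derivation:
Line 1: ['heart', 'matrix'] (min_width=12, slack=2)
Line 2: ['display', 'letter'] (min_width=14, slack=0)
Line 3: ['number'] (min_width=6, slack=8)
Line 4: ['mountain', 'you'] (min_width=12, slack=2)
Line 5: ['as', 'release'] (min_width=10, slack=4)
Line 6: ['wolf'] (min_width=4, slack=10)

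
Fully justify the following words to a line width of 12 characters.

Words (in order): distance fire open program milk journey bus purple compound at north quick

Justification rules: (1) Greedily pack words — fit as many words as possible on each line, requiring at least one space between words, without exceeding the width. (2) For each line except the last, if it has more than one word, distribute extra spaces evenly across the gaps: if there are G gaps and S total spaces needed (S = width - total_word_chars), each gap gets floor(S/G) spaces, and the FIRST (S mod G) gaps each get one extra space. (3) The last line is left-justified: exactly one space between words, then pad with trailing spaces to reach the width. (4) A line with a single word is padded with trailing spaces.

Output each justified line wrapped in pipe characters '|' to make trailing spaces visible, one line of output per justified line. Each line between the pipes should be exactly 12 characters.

Line 1: ['distance'] (min_width=8, slack=4)
Line 2: ['fire', 'open'] (min_width=9, slack=3)
Line 3: ['program', 'milk'] (min_width=12, slack=0)
Line 4: ['journey', 'bus'] (min_width=11, slack=1)
Line 5: ['purple'] (min_width=6, slack=6)
Line 6: ['compound', 'at'] (min_width=11, slack=1)
Line 7: ['north', 'quick'] (min_width=11, slack=1)

Answer: |distance    |
|fire    open|
|program milk|
|journey  bus|
|purple      |
|compound  at|
|north quick |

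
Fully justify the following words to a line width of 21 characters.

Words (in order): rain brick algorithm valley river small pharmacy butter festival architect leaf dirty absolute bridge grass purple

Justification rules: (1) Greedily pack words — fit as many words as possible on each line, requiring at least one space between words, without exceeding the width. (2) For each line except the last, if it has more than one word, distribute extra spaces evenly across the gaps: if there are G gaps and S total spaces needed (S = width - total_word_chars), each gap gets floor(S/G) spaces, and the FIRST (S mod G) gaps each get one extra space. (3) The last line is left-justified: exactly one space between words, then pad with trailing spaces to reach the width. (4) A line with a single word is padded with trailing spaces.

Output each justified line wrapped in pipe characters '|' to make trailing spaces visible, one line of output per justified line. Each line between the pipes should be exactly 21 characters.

Line 1: ['rain', 'brick', 'algorithm'] (min_width=20, slack=1)
Line 2: ['valley', 'river', 'small'] (min_width=18, slack=3)
Line 3: ['pharmacy', 'butter'] (min_width=15, slack=6)
Line 4: ['festival', 'architect'] (min_width=18, slack=3)
Line 5: ['leaf', 'dirty', 'absolute'] (min_width=19, slack=2)
Line 6: ['bridge', 'grass', 'purple'] (min_width=19, slack=2)

Answer: |rain  brick algorithm|
|valley   river  small|
|pharmacy       butter|
|festival    architect|
|leaf  dirty  absolute|
|bridge grass purple  |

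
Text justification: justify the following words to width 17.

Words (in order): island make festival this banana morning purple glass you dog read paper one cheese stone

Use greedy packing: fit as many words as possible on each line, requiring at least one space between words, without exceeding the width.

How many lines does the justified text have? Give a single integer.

Line 1: ['island', 'make'] (min_width=11, slack=6)
Line 2: ['festival', 'this'] (min_width=13, slack=4)
Line 3: ['banana', 'morning'] (min_width=14, slack=3)
Line 4: ['purple', 'glass', 'you'] (min_width=16, slack=1)
Line 5: ['dog', 'read', 'paper'] (min_width=14, slack=3)
Line 6: ['one', 'cheese', 'stone'] (min_width=16, slack=1)
Total lines: 6

Answer: 6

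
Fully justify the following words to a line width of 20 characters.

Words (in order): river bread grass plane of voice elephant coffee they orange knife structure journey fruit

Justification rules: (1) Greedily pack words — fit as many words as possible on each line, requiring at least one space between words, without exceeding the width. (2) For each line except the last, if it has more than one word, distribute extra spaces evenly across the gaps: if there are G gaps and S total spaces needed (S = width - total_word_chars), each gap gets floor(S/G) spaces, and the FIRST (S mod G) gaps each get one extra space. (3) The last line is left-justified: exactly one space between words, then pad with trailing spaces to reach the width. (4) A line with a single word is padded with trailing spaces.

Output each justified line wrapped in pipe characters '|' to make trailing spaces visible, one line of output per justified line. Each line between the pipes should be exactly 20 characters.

Line 1: ['river', 'bread', 'grass'] (min_width=17, slack=3)
Line 2: ['plane', 'of', 'voice'] (min_width=14, slack=6)
Line 3: ['elephant', 'coffee', 'they'] (min_width=20, slack=0)
Line 4: ['orange', 'knife'] (min_width=12, slack=8)
Line 5: ['structure', 'journey'] (min_width=17, slack=3)
Line 6: ['fruit'] (min_width=5, slack=15)

Answer: |river   bread  grass|
|plane    of    voice|
|elephant coffee they|
|orange         knife|
|structure    journey|
|fruit               |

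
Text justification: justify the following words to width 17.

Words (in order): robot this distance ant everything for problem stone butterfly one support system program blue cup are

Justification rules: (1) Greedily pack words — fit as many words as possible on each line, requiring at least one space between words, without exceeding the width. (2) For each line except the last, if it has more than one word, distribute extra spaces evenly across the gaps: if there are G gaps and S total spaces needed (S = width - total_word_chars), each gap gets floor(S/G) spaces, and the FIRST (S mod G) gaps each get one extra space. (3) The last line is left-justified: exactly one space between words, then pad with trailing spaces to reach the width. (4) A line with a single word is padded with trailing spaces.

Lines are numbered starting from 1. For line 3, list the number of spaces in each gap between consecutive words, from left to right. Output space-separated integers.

Answer: 4

Derivation:
Line 1: ['robot', 'this'] (min_width=10, slack=7)
Line 2: ['distance', 'ant'] (min_width=12, slack=5)
Line 3: ['everything', 'for'] (min_width=14, slack=3)
Line 4: ['problem', 'stone'] (min_width=13, slack=4)
Line 5: ['butterfly', 'one'] (min_width=13, slack=4)
Line 6: ['support', 'system'] (min_width=14, slack=3)
Line 7: ['program', 'blue', 'cup'] (min_width=16, slack=1)
Line 8: ['are'] (min_width=3, slack=14)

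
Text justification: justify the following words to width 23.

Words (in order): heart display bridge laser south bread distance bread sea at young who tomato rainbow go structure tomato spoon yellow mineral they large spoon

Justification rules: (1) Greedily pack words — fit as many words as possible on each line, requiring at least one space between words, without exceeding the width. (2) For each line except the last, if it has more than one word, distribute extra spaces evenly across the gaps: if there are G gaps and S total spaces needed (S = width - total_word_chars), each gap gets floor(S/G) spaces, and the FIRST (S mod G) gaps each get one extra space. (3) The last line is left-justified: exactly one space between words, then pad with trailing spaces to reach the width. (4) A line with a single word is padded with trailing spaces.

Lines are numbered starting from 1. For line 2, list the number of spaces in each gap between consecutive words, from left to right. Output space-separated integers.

Answer: 4 4

Derivation:
Line 1: ['heart', 'display', 'bridge'] (min_width=20, slack=3)
Line 2: ['laser', 'south', 'bread'] (min_width=17, slack=6)
Line 3: ['distance', 'bread', 'sea', 'at'] (min_width=21, slack=2)
Line 4: ['young', 'who', 'tomato'] (min_width=16, slack=7)
Line 5: ['rainbow', 'go', 'structure'] (min_width=20, slack=3)
Line 6: ['tomato', 'spoon', 'yellow'] (min_width=19, slack=4)
Line 7: ['mineral', 'they', 'large'] (min_width=18, slack=5)
Line 8: ['spoon'] (min_width=5, slack=18)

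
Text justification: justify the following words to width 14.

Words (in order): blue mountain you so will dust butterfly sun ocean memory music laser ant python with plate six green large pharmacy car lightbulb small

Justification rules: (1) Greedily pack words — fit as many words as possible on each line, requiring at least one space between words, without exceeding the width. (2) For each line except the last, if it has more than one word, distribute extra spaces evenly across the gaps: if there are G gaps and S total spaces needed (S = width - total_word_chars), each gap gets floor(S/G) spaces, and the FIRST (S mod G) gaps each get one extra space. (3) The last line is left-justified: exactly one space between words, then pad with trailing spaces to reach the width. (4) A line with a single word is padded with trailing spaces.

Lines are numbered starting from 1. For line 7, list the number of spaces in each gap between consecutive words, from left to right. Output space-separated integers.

Answer: 4

Derivation:
Line 1: ['blue', 'mountain'] (min_width=13, slack=1)
Line 2: ['you', 'so', 'will'] (min_width=11, slack=3)
Line 3: ['dust', 'butterfly'] (min_width=14, slack=0)
Line 4: ['sun', 'ocean'] (min_width=9, slack=5)
Line 5: ['memory', 'music'] (min_width=12, slack=2)
Line 6: ['laser', 'ant'] (min_width=9, slack=5)
Line 7: ['python', 'with'] (min_width=11, slack=3)
Line 8: ['plate', 'six'] (min_width=9, slack=5)
Line 9: ['green', 'large'] (min_width=11, slack=3)
Line 10: ['pharmacy', 'car'] (min_width=12, slack=2)
Line 11: ['lightbulb'] (min_width=9, slack=5)
Line 12: ['small'] (min_width=5, slack=9)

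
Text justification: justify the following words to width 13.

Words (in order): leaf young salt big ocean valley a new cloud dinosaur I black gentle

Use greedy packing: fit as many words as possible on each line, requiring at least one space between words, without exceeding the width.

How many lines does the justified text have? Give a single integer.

Line 1: ['leaf', 'young'] (min_width=10, slack=3)
Line 2: ['salt', 'big'] (min_width=8, slack=5)
Line 3: ['ocean', 'valley'] (min_width=12, slack=1)
Line 4: ['a', 'new', 'cloud'] (min_width=11, slack=2)
Line 5: ['dinosaur', 'I'] (min_width=10, slack=3)
Line 6: ['black', 'gentle'] (min_width=12, slack=1)
Total lines: 6

Answer: 6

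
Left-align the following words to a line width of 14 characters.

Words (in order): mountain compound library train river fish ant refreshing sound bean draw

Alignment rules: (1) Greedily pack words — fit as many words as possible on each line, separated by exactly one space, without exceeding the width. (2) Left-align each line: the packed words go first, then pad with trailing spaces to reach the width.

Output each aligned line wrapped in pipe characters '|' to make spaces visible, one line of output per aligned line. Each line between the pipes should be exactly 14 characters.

Answer: |mountain      |
|compound      |
|library train |
|river fish ant|
|refreshing    |
|sound bean    |
|draw          |

Derivation:
Line 1: ['mountain'] (min_width=8, slack=6)
Line 2: ['compound'] (min_width=8, slack=6)
Line 3: ['library', 'train'] (min_width=13, slack=1)
Line 4: ['river', 'fish', 'ant'] (min_width=14, slack=0)
Line 5: ['refreshing'] (min_width=10, slack=4)
Line 6: ['sound', 'bean'] (min_width=10, slack=4)
Line 7: ['draw'] (min_width=4, slack=10)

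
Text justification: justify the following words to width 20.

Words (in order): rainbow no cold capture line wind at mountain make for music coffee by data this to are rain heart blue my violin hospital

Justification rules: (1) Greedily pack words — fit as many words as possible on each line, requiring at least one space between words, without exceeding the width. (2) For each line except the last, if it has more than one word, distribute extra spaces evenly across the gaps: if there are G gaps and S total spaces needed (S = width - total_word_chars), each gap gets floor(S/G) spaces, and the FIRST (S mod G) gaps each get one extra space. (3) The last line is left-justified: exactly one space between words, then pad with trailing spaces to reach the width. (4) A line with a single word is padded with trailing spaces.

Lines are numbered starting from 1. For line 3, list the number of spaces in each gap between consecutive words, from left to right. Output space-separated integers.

Line 1: ['rainbow', 'no', 'cold'] (min_width=15, slack=5)
Line 2: ['capture', 'line', 'wind', 'at'] (min_width=20, slack=0)
Line 3: ['mountain', 'make', 'for'] (min_width=17, slack=3)
Line 4: ['music', 'coffee', 'by', 'data'] (min_width=20, slack=0)
Line 5: ['this', 'to', 'are', 'rain'] (min_width=16, slack=4)
Line 6: ['heart', 'blue', 'my', 'violin'] (min_width=20, slack=0)
Line 7: ['hospital'] (min_width=8, slack=12)

Answer: 3 2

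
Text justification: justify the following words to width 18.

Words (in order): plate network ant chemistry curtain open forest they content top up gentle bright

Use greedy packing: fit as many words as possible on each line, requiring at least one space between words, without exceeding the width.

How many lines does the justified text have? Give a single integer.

Answer: 5

Derivation:
Line 1: ['plate', 'network', 'ant'] (min_width=17, slack=1)
Line 2: ['chemistry', 'curtain'] (min_width=17, slack=1)
Line 3: ['open', 'forest', 'they'] (min_width=16, slack=2)
Line 4: ['content', 'top', 'up'] (min_width=14, slack=4)
Line 5: ['gentle', 'bright'] (min_width=13, slack=5)
Total lines: 5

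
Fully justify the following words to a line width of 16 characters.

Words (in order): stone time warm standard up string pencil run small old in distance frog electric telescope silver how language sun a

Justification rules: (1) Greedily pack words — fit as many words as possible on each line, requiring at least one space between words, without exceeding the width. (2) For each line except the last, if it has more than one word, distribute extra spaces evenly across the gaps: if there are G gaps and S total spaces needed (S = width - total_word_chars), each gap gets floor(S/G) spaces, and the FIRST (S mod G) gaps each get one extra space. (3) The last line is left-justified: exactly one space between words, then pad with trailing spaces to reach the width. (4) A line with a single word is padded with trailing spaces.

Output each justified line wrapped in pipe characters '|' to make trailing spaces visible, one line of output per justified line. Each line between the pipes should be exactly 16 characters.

Line 1: ['stone', 'time', 'warm'] (min_width=15, slack=1)
Line 2: ['standard', 'up'] (min_width=11, slack=5)
Line 3: ['string', 'pencil'] (min_width=13, slack=3)
Line 4: ['run', 'small', 'old', 'in'] (min_width=16, slack=0)
Line 5: ['distance', 'frog'] (min_width=13, slack=3)
Line 6: ['electric'] (min_width=8, slack=8)
Line 7: ['telescope', 'silver'] (min_width=16, slack=0)
Line 8: ['how', 'language', 'sun'] (min_width=16, slack=0)
Line 9: ['a'] (min_width=1, slack=15)

Answer: |stone  time warm|
|standard      up|
|string    pencil|
|run small old in|
|distance    frog|
|electric        |
|telescope silver|
|how language sun|
|a               |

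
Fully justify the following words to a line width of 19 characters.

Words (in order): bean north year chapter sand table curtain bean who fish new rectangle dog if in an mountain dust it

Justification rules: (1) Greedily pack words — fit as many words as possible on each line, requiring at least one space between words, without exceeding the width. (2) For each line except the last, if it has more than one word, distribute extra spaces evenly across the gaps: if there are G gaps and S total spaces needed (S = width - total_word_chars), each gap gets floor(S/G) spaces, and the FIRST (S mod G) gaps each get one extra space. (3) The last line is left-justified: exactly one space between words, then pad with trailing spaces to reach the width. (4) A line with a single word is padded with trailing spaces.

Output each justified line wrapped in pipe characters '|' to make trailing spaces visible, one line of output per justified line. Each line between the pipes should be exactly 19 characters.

Line 1: ['bean', 'north', 'year'] (min_width=15, slack=4)
Line 2: ['chapter', 'sand', 'table'] (min_width=18, slack=1)
Line 3: ['curtain', 'bean', 'who'] (min_width=16, slack=3)
Line 4: ['fish', 'new', 'rectangle'] (min_width=18, slack=1)
Line 5: ['dog', 'if', 'in', 'an'] (min_width=12, slack=7)
Line 6: ['mountain', 'dust', 'it'] (min_width=16, slack=3)

Answer: |bean   north   year|
|chapter  sand table|
|curtain   bean  who|
|fish  new rectangle|
|dog    if   in   an|
|mountain dust it   |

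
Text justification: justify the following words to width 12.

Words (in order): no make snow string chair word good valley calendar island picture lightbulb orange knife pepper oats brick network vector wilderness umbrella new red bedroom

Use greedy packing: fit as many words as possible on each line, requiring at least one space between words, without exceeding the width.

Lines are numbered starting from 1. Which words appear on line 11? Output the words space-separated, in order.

Line 1: ['no', 'make', 'snow'] (min_width=12, slack=0)
Line 2: ['string', 'chair'] (min_width=12, slack=0)
Line 3: ['word', 'good'] (min_width=9, slack=3)
Line 4: ['valley'] (min_width=6, slack=6)
Line 5: ['calendar'] (min_width=8, slack=4)
Line 6: ['island'] (min_width=6, slack=6)
Line 7: ['picture'] (min_width=7, slack=5)
Line 8: ['lightbulb'] (min_width=9, slack=3)
Line 9: ['orange', 'knife'] (min_width=12, slack=0)
Line 10: ['pepper', 'oats'] (min_width=11, slack=1)
Line 11: ['brick'] (min_width=5, slack=7)
Line 12: ['network'] (min_width=7, slack=5)
Line 13: ['vector'] (min_width=6, slack=6)
Line 14: ['wilderness'] (min_width=10, slack=2)
Line 15: ['umbrella', 'new'] (min_width=12, slack=0)
Line 16: ['red', 'bedroom'] (min_width=11, slack=1)

Answer: brick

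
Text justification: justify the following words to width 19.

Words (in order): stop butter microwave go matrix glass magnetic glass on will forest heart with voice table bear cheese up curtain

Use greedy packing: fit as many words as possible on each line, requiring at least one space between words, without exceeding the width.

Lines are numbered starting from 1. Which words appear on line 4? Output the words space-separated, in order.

Answer: glass on will

Derivation:
Line 1: ['stop', 'butter'] (min_width=11, slack=8)
Line 2: ['microwave', 'go', 'matrix'] (min_width=19, slack=0)
Line 3: ['glass', 'magnetic'] (min_width=14, slack=5)
Line 4: ['glass', 'on', 'will'] (min_width=13, slack=6)
Line 5: ['forest', 'heart', 'with'] (min_width=17, slack=2)
Line 6: ['voice', 'table', 'bear'] (min_width=16, slack=3)
Line 7: ['cheese', 'up', 'curtain'] (min_width=17, slack=2)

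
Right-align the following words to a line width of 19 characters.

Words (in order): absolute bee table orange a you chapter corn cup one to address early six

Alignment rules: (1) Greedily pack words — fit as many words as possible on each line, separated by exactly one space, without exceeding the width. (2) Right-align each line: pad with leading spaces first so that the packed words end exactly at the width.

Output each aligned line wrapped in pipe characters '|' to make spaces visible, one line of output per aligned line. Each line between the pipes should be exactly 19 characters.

Answer: | absolute bee table|
|       orange a you|
|   chapter corn cup|
|     one to address|
|          early six|

Derivation:
Line 1: ['absolute', 'bee', 'table'] (min_width=18, slack=1)
Line 2: ['orange', 'a', 'you'] (min_width=12, slack=7)
Line 3: ['chapter', 'corn', 'cup'] (min_width=16, slack=3)
Line 4: ['one', 'to', 'address'] (min_width=14, slack=5)
Line 5: ['early', 'six'] (min_width=9, slack=10)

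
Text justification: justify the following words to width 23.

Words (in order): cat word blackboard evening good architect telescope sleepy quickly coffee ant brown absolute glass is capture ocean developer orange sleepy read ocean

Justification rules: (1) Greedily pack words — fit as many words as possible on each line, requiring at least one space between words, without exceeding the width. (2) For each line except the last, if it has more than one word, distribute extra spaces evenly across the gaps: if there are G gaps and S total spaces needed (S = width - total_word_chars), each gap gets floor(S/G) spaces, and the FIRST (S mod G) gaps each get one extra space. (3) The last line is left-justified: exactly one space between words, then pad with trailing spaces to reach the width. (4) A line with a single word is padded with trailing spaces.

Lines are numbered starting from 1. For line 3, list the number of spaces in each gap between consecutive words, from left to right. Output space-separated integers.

Answer: 8

Derivation:
Line 1: ['cat', 'word', 'blackboard'] (min_width=19, slack=4)
Line 2: ['evening', 'good', 'architect'] (min_width=22, slack=1)
Line 3: ['telescope', 'sleepy'] (min_width=16, slack=7)
Line 4: ['quickly', 'coffee', 'ant'] (min_width=18, slack=5)
Line 5: ['brown', 'absolute', 'glass', 'is'] (min_width=23, slack=0)
Line 6: ['capture', 'ocean', 'developer'] (min_width=23, slack=0)
Line 7: ['orange', 'sleepy', 'read'] (min_width=18, slack=5)
Line 8: ['ocean'] (min_width=5, slack=18)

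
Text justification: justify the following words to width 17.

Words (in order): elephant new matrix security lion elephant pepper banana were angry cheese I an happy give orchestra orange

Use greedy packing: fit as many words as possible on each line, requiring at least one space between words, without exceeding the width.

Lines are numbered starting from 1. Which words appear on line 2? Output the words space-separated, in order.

Answer: matrix security

Derivation:
Line 1: ['elephant', 'new'] (min_width=12, slack=5)
Line 2: ['matrix', 'security'] (min_width=15, slack=2)
Line 3: ['lion', 'elephant'] (min_width=13, slack=4)
Line 4: ['pepper', 'banana'] (min_width=13, slack=4)
Line 5: ['were', 'angry', 'cheese'] (min_width=17, slack=0)
Line 6: ['I', 'an', 'happy', 'give'] (min_width=15, slack=2)
Line 7: ['orchestra', 'orange'] (min_width=16, slack=1)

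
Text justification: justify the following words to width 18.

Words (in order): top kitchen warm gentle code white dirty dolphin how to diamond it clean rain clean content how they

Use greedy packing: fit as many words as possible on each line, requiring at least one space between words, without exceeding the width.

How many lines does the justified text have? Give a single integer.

Line 1: ['top', 'kitchen', 'warm'] (min_width=16, slack=2)
Line 2: ['gentle', 'code', 'white'] (min_width=17, slack=1)
Line 3: ['dirty', 'dolphin', 'how'] (min_width=17, slack=1)
Line 4: ['to', 'diamond', 'it'] (min_width=13, slack=5)
Line 5: ['clean', 'rain', 'clean'] (min_width=16, slack=2)
Line 6: ['content', 'how', 'they'] (min_width=16, slack=2)
Total lines: 6

Answer: 6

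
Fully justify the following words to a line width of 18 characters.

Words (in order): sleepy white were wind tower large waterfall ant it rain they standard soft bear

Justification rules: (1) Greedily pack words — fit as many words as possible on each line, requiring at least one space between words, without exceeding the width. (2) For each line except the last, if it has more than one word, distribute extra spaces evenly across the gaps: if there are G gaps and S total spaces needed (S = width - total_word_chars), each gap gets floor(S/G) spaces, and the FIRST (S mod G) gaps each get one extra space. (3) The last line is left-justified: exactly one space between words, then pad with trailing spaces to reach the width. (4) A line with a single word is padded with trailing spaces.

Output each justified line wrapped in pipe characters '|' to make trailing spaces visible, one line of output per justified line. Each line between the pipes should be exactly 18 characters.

Line 1: ['sleepy', 'white', 'were'] (min_width=17, slack=1)
Line 2: ['wind', 'tower', 'large'] (min_width=16, slack=2)
Line 3: ['waterfall', 'ant', 'it'] (min_width=16, slack=2)
Line 4: ['rain', 'they', 'standard'] (min_width=18, slack=0)
Line 5: ['soft', 'bear'] (min_width=9, slack=9)

Answer: |sleepy  white were|
|wind  tower  large|
|waterfall  ant  it|
|rain they standard|
|soft bear         |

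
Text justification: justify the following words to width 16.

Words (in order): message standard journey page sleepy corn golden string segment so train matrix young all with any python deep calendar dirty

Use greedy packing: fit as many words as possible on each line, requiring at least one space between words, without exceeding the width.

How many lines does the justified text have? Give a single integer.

Line 1: ['message', 'standard'] (min_width=16, slack=0)
Line 2: ['journey', 'page'] (min_width=12, slack=4)
Line 3: ['sleepy', 'corn'] (min_width=11, slack=5)
Line 4: ['golden', 'string'] (min_width=13, slack=3)
Line 5: ['segment', 'so', 'train'] (min_width=16, slack=0)
Line 6: ['matrix', 'young', 'all'] (min_width=16, slack=0)
Line 7: ['with', 'any', 'python'] (min_width=15, slack=1)
Line 8: ['deep', 'calendar'] (min_width=13, slack=3)
Line 9: ['dirty'] (min_width=5, slack=11)
Total lines: 9

Answer: 9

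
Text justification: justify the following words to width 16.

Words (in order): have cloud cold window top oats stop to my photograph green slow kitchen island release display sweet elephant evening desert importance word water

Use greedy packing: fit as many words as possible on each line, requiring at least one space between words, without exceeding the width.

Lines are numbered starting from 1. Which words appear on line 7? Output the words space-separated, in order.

Line 1: ['have', 'cloud', 'cold'] (min_width=15, slack=1)
Line 2: ['window', 'top', 'oats'] (min_width=15, slack=1)
Line 3: ['stop', 'to', 'my'] (min_width=10, slack=6)
Line 4: ['photograph', 'green'] (min_width=16, slack=0)
Line 5: ['slow', 'kitchen'] (min_width=12, slack=4)
Line 6: ['island', 'release'] (min_width=14, slack=2)
Line 7: ['display', 'sweet'] (min_width=13, slack=3)
Line 8: ['elephant', 'evening'] (min_width=16, slack=0)
Line 9: ['desert'] (min_width=6, slack=10)
Line 10: ['importance', 'word'] (min_width=15, slack=1)
Line 11: ['water'] (min_width=5, slack=11)

Answer: display sweet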